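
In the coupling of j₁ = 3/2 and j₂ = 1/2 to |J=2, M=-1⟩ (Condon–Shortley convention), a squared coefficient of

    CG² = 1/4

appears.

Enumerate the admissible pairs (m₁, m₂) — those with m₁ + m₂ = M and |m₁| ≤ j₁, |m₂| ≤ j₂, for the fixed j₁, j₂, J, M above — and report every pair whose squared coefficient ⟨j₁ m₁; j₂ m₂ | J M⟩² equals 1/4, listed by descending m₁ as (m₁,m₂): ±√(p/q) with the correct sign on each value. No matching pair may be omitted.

Admissible pairs with m₁+m₂ = M = -1: (-3/2,1/2), (-1/2,-1/2)
  (m₁,m₂)=(-1/2,-1/2): CG² = 3/4, CG = +√(3/4)
  (m₁,m₂)=(-3/2,1/2): CG² = 1/4, CG = +√(1/4)   ← matches the target
Pairs with CG² = 1/4: (-3/2,1/2): +√(1/4)

(-3/2,1/2): +√(1/4)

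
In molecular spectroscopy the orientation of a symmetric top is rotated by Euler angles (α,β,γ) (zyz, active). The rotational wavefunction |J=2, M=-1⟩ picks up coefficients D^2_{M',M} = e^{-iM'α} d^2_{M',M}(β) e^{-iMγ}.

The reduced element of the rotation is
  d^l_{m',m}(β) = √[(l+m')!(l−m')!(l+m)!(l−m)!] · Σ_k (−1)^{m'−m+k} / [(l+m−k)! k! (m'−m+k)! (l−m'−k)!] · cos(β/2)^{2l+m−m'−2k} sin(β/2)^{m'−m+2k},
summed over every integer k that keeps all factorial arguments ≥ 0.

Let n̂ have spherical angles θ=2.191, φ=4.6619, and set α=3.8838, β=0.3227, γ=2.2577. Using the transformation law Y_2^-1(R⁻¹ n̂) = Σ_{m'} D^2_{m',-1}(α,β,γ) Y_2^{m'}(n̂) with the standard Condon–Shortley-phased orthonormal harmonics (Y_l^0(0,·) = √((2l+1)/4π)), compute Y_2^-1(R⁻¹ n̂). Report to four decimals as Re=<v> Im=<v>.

Re=0.0068 Im=-0.2639

Need the full column D^2_{m',-1} for m'=−2..2 at α=3.8838, β=0.3227, γ=2.2577.
cos(β/2)=0.987011, sin(β/2)=0.160651
d^2_{-2,-1}: single k=1 term ⇒ +0.308944;  D = -0.254891-0.174576i
d^2_{-1,-1}: k∈[0..1] ⇒ +0.949049 -0.075428 = +0.873621;  D = +0.864867-0.123366i
d^2_{0,-1}: k∈[0..1] ⇒ -0.378377 +0.010024 = -0.368353;  D = +0.233590-0.284815i
d^2_{1,-1}: k∈[0..1] ⇒ +0.075428 -0.000666 = +0.074762;  D = -0.004132-0.074647i
d^2_{2,-1}: single k=0 term ⇒ -0.008185;  D = -0.005857-0.005717i
Y_2^{m'}(θ=2.191,φ=4.6619) and Σ D·Y over m':
  (-0.2549-0.1746i)·(-0.2545-0.0258i)  (+0.8649-0.1234i)·(+0.0184-0.3649i)  (+0.2336-0.2848i)·(+0.0042+0.0000i)  (-0.0041-0.0746i)·(-0.0184-0.3649i)  (-0.0059-0.0057i)·(-0.2545+0.0258i)
Y_2^-1(R⁻¹ n̂) = +0.006756-0.263893i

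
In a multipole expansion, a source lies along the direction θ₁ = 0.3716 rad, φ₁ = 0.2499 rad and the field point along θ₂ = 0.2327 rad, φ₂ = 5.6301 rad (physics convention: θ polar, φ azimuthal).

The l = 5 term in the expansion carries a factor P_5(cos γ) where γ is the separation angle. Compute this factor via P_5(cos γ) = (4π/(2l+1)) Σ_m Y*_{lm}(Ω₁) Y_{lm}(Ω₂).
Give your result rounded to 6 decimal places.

0.462905

Expand P_5 via completeness: Σ_{m} conj(Y_{5,m}) at Ω₁ times Y_{5,m} at Ω₂ —
  term(m=-5) = (-0.000000, -0.000001)   from Y*(Ω₁)=(0.000925, 0.002780), Y(Ω₂)=(-0.000300, -0.000037)
  term(m=-4) = (-0.000086, -0.000044)   from Y*(Ω₁)=(0.012852, 0.019999), Y(Ω₂)=(-0.003486, 0.002039)
  term(m=-3) = (-0.003269, 0.001510)   from Y*(Ω₁)=(0.082588, 0.076893), Y(Ω₂)=(-0.012086, 0.029532)
  term(m=-2) = (-0.012563, 0.052432)   from Y*(Ω₁)=(0.293185, 0.160092), Y(Ω₂)=(0.042215, 0.155785)
  term(m=-1) = (0.163330, 0.207088)   from Y*(Ω₁)=(0.526612, 0.134410), Y(Ω₂)=(0.385415, 0.294875)
  term(m=+0) = (0.110381, 0.000000)   from Y*(Ω₁)=(0.186527, -0.000000), Y(Ω₂)=(0.591767, 0.000000)
  term(m=+1) = (0.163330, -0.207088)   from Y*(Ω₁)=(-0.526612, 0.134410), Y(Ω₂)=(-0.385415, 0.294875)
  term(m=+2) = (-0.012563, -0.052432)   from Y*(Ω₁)=(0.293185, -0.160092), Y(Ω₂)=(0.042215, -0.155785)
  term(m=+3) = (-0.003269, -0.001510)   from Y*(Ω₁)=(-0.082588, 0.076893), Y(Ω₂)=(0.012086, 0.029532)
  term(m=+4) = (-0.000086, 0.000044)   from Y*(Ω₁)=(0.012852, -0.019999), Y(Ω₂)=(-0.003486, -0.002039)
  term(m=+5) = (-0.000000, 0.000001)   from Y*(Ω₁)=(-0.000925, 0.002780), Y(Ω₂)=(0.000300, -0.000037)
Accumulated sum (0.405205, -0.000000); after 4π/(2l+1) scaling, (0.462905, -0.000000) ⇒ P_5 = 0.462905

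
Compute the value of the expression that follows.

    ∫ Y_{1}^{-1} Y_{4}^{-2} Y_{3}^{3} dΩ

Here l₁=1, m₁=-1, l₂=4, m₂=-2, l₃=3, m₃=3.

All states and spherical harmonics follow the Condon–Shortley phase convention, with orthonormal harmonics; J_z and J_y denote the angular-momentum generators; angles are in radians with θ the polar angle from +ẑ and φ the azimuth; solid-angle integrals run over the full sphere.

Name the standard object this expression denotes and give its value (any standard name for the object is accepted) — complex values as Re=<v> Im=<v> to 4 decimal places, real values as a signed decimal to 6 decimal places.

Gaunt coefficient, +0.061558

This is a Gaunt coefficient — the integral of a triple product of spherical harmonics over the sphere.
Checks pass: Σm=0; 8 even; l₃=3∈[3,5].
(2·1+1)(2·4+1)(2·3+1) = 189
Δ: 2! 0! 6! / 9! → 1/252
sum: t=1:−1/36 = -1/36
3j²(1 4 3; 0 0 0) = Δ·Π!·Σ² = 4/63  (sign +1)
sum: t=2:+1/1440 = 1/1440
3j²(1 4 3; -1 -2 3) = Δ·Π!·Σ² = 1/252  (sign +1)
combine: 4πI² = 189·4/63·1/252 = 1/21
take √, sign +1: I = 0.06155813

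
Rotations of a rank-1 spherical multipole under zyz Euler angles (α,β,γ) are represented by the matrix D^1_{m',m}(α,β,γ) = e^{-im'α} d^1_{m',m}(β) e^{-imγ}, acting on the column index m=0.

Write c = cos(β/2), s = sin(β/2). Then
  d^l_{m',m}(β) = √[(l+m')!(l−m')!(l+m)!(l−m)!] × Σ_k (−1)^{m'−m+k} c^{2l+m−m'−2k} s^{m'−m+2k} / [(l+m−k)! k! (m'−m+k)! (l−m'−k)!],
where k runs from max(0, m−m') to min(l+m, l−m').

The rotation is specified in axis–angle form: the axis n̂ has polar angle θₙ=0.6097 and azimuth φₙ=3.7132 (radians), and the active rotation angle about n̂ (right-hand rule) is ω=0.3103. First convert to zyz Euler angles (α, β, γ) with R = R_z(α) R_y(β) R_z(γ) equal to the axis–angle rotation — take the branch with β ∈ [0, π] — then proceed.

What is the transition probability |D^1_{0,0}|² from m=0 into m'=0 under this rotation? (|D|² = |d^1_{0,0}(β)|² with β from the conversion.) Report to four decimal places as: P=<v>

Axis–angle → zyz. n̂ = (sinθₙcosφₙ, sinθₙsinφₙ, cosθₙ) = (-0.481593, -0.309779, +0.819820), ω = 0.3103.
R = I cosω + sinω [n̂]ₓ + (1−cosω) n̂n̂ᵀ gives
  R = [+0.963319, -0.243202, -0.113445; +0.257452, +0.956825, +0.134923; +0.075734, -0.159181, +0.984340]
β = atan2(√(R₁₃²+R₂₃²), R₃₃) = 0.177204; α = atan2(R₂₃, R₁₃) mod 2π = 2.269933; γ = atan2(R₃₂, −R₃₁) mod 2π = 4.268311
Split into d^1_{0,0}(β=0.1772) × two z-phases.
With c≡cos(β/2)=0.996077 and s≡sin(β/2)=0.088486, N=[1·1·1·1]^{1/2}=1.000000
k: max(0,(0)−(0))=0 … min(1+(0),1−(0))=1
  k=0: (−1)^0·1.0000/(1)·0.9961^2·0.0885^0 = +0.992170
  k=1: (−1)^1·1.0000/(1)·0.9961^0·0.0885^2 = -0.007830
d^1_{0,0}(0.1772) = +0.992170 -0.007830 = +0.984340
|D^1_{0,0}|² = |d^1_{0,0}(β)|² = (+0.984340)² = 0.968926 (the z-rotation phases have unit modulus)

P=0.9689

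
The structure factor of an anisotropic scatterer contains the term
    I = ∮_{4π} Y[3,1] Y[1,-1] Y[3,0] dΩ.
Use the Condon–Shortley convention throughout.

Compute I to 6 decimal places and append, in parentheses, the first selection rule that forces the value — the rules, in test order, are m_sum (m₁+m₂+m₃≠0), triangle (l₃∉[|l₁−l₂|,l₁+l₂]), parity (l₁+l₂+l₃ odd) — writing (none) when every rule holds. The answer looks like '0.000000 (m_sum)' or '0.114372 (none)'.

Σlᵢ=7 odd — θ-integrand is odd under cosθ→−cosθ; I=0

0.000000 (parity)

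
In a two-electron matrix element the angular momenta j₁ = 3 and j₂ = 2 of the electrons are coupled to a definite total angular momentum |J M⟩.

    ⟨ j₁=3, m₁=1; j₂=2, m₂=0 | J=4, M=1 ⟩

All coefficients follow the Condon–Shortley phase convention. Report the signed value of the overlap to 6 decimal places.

+√(3/28) = +0.327327

triangle: 1!·5!·3!/10! = 720/3628800
(j±m)!: 4!·2!·2!·2!·5!·3! = 138240
prefactor² = (2J+1)·Δ·N² = 1728/7
  k=0: +1/(0!·1!·2!·2!·3!·1!) = 1/24
  k=1: −1/(1!·0!·1!·1!·4!·2!) = -1/48
Σ = 1/48  ⇒  CG² = 1728/7·(1/48)² = 3/28
CG = +√(3/28) = +0.327327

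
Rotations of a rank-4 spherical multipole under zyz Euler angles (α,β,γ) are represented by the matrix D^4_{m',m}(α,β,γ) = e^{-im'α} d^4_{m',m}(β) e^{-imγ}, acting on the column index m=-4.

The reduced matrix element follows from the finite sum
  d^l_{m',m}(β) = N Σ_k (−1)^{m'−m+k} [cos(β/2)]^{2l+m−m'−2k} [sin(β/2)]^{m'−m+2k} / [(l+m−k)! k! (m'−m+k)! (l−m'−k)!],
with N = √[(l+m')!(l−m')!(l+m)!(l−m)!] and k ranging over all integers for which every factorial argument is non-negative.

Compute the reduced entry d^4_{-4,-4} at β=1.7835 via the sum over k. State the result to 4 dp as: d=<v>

d^4_{-4,-4}(β=1.7835) via the finite sum:
Half-angle: c=0.628051, s=0.778172. N=√(1·40320·1·40320)=40320.000000
k: max(0,(-4)−(-4))=0 … min(4+(-4),4−(-4))=0
  k=0: (−1)^0·40320.0000/(40320)·0.6281^8·0.7782^0 = +0.024208
d^4_{-4,-4}(1.7835) = +0.024208

d=0.0242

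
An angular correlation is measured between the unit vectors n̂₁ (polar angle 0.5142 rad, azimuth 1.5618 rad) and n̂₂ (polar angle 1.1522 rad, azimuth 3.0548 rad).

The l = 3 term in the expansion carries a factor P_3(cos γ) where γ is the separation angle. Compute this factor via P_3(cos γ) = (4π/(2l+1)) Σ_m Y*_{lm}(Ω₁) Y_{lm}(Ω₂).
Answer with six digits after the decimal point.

Summing Y*_{l m}(θ₁,φ₁)·Y_{l m}(θ₂,φ₂) over m ∈ [−3, 3]; prefactor 4π/(2·3+1) = 1.795196:
  m=-3: Y*=(-0.001340, -0.049622)  Y=(-0.307491, -0.081924)  product (-0.003653, 0.015368)
  m=-2: Y*=(-0.215219, 0.003873)  Y=(0.341567, 0.059894)  product (-0.073744, -0.011567)
  m=-1: Y*=(0.003990, 0.443535)  Y=(0.051149, 0.004450)  product (-0.001770, 0.022704)
  m=+0: Y*=(0.256841, -0.000000)  Y=(-0.329751, 0.000000)  product (-0.084694, 0.000000)
  m=+1: Y*=(-0.003990, 0.443535)  Y=(-0.051149, 0.004450)  product (-0.001770, -0.022704)
  m=+2: Y*=(-0.215219, -0.003873)  Y=(0.341567, -0.059894)  product (-0.073744, 0.011567)
  m=+3: Y*=(0.001340, -0.049622)  Y=(0.307491, -0.081924)  product (-0.003653, -0.015368)
Total Σ_m = (-0.243027, 0.000000). Multiply by 1.795196: (-0.436282, 0.000000). P_3(cos γ) = -0.436282

-0.436282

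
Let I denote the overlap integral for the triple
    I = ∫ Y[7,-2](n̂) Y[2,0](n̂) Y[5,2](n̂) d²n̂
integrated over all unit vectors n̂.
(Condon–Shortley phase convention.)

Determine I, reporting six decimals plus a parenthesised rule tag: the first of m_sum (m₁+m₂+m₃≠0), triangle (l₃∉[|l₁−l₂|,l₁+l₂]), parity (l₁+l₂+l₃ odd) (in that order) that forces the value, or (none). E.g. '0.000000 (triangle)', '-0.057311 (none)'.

0.215014 (none)

m-sum 0 ✓  L=14 even ✓  5≤5≤9 ✓
Π(2lᵢ+1) = 15×5×11 = 825
triangle coeff Δ(7,2,5) = 1/15015
Σ_t [2,2]: t=2:+1/57600 = 1/57600
(3j)²=21/715 [(7 2 5; 0 0 0)], sign=-1
Σ_t [2,2]: t=2:+1/120960 = 1/120960
(3j)²=24/1001 [(7 2 5; -2 0 2)], sign=-1
⇒ 4πI² = 1080/1859
I = (+1)√(1080/1859/(4π)) = 0.21501425
No selection rule forces the value: the integral is nonzero (none).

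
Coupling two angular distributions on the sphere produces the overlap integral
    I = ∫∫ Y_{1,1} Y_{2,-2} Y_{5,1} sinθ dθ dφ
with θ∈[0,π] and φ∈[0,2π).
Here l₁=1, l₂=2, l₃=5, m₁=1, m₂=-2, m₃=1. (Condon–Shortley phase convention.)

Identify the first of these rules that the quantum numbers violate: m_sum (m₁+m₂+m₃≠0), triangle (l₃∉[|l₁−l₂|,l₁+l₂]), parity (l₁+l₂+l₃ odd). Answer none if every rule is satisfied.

azimuthal sum: 1 − 2 + 1 = 0  ✓
l₃ must lie in [1,3]; have l₃=5  ✗
L = 1 + 2 + 5 = 8 (even)

triangle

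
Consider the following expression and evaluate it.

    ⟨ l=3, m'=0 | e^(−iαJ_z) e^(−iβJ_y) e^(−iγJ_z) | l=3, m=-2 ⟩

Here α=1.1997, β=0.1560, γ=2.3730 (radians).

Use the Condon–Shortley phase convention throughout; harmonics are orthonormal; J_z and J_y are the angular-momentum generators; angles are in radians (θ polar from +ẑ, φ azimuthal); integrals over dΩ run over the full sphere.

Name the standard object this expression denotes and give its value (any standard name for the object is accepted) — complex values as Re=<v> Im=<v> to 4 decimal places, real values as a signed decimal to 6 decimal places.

This is a Wigner D-matrix element — the rotation-matrix element ⟨l m'| R(α,β,γ) |l m⟩ in the angular-momentum basis.
Split into d^3_{0,-2}(β=0.1560) × two z-phases.
c=cos(0.156000/2)=0.996960, s=sin(0.156000/2)=0.077921; N=√[6·6·1·120]=65.726707
k∈{0,1} keeps every argument non-negative
  k=0: (−1)^2·65.7267/(12)·0.9970^4·0.0779^2 = +0.032853
  k=1: (−1)^3·65.7267/(12)·0.9970^2·0.0779^4 = -0.000201
d^3_{0,-2}(0.1560) = +0.032853 -0.000201 = +0.032653
Phases: e^{-i·(0)·1.1997}=+1.000000+0.000000i, e^{-i·(-2)·2.3730}=+0.033605-0.999435i ⇒ D=+0.001097-0.032634i

Wigner D-matrix element, Re=0.0011 Im=-0.0326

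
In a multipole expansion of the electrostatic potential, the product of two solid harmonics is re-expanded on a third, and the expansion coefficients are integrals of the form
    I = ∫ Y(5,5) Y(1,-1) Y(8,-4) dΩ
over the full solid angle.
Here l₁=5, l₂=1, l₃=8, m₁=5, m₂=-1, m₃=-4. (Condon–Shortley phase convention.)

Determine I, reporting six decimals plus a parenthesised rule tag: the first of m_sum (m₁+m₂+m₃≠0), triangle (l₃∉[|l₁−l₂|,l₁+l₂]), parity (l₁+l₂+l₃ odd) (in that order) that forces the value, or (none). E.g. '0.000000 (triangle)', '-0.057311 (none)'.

triangle: need 4≤l₃≤6, have 8; I=0

0.000000 (triangle)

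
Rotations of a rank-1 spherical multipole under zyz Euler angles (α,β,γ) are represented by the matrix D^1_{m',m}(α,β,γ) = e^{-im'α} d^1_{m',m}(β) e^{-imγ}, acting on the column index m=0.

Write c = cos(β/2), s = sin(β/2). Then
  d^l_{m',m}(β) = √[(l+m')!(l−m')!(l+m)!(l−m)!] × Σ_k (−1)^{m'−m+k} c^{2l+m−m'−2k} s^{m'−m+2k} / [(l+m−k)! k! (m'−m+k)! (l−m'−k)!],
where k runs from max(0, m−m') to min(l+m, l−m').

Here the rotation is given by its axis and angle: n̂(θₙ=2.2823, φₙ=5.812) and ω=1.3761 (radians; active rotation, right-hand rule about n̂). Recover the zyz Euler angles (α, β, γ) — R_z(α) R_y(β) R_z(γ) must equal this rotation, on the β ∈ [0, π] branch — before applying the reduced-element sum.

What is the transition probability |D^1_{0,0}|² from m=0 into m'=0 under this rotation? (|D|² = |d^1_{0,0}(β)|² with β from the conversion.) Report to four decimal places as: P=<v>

P=0.2887

Axis–angle → zyz. n̂ = (sinθₙcosφₙ, sinθₙsinφₙ, cosθₙ) = (+0.674850, -0.343808, -0.652973), ω = 1.3761.
R = I cosω + sinω [n̂]ₓ + (1−cosω) n̂n̂ᵀ gives
  R = [+0.560781, +0.453506, -0.692717; -0.827767, +0.288804, -0.481035; -0.018093, +0.843163, +0.537353]
β = atan2(√(R₁₃²+R₂₃²), R₃₃) = 1.003501; α = atan2(R₂₃, R₁₃) mod 2π = 3.748563; γ = atan2(R₃₂, −R₃₁) mod 2π = 1.549341
First d^1_{0,0}(β=1.0035), then the phase factors e^{-i(0)α} and e^{-i(0)γ}:
Half-angle: c=0.876742, s=0.480961. N=√(1·1·1·1)=1.000000
Admissible k: 0..1 (factorial args all ≥0)
  k=0: (−1)^0·1.0000/(1)·0.8767^2·0.4810^0 = +0.768676
  k=1: (−1)^1·1.0000/(1)·0.8767^0·0.4810^2 = -0.231324
d^1_{0,0}(1.0035) = +0.768676 -0.231324 = +0.537353
|D^1_{0,0}|² = |d^1_{0,0}(β)|² = (+0.537353)² = 0.288748 (the z-rotation phases have unit modulus)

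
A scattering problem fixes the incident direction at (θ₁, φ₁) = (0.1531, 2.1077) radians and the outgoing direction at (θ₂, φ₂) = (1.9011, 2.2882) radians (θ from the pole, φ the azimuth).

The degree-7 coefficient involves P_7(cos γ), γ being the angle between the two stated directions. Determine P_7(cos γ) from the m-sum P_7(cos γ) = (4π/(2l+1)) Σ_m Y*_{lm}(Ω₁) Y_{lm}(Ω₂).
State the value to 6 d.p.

Term-by-term m-sum for l=7 (normalisation 4π/15 = 0.837758):
  term(m=-7) = (0.000000, -0.000000)   from Y*(Ω₁)=(-0.000001, 0.000001), Y(Ω₂)=(-0.322797, 0.103200)
  term(m=-6) = (-0.000005, 0.000009)   from Y*(Ω₁)=(0.000023, 0.000002), Y(Ω₂)=(-0.172488, 0.399078)
  term(m=-5) = (0.000022, -0.000028)   from Y*(Ω₁)=(-0.000156, -0.000318), Y(Ω₂)=(0.044000, 0.092161)
  term(m=-4) = (0.000888, -0.000782)   from Y*(Ω₁)=(-0.002075, 0.003189), Y(Ω₂)=(-0.299679, -0.083577)
  term(m=-3) = (-0.005571, 0.003351)   from Y*(Ω₁)=(0.029390, 0.001174), Y(Ω₂)=(-0.184708, 0.121388)
  term(m=-2) = (-0.033673, 0.012713)   from Y*(Ω₁)=(-0.075415, -0.139040), Y(Ω₂)=(0.030849, -0.225449)
  term(m=-1) = (0.132950, -0.024262)   from Y*(Ω₁)=(-0.270917, 0.455147), Y(Ω₂)=(-0.167743, -0.192259)
  term(m=+0) = (0.152467, 0.000000)   from Y*(Ω₁)=(0.762072, -0.000000), Y(Ω₂)=(0.200069, 0.000000)
  term(m=+1) = (0.132950, 0.024262)   from Y*(Ω₁)=(0.270917, 0.455147), Y(Ω₂)=(0.167743, -0.192259)
  term(m=+2) = (-0.033673, -0.012713)   from Y*(Ω₁)=(-0.075415, 0.139040), Y(Ω₂)=(0.030849, 0.225449)
  term(m=+3) = (-0.005571, -0.003351)   from Y*(Ω₁)=(-0.029390, 0.001174), Y(Ω₂)=(0.184708, 0.121388)
  term(m=+4) = (0.000888, 0.000782)   from Y*(Ω₁)=(-0.002075, -0.003189), Y(Ω₂)=(-0.299679, 0.083577)
  term(m=+5) = (0.000022, 0.000028)   from Y*(Ω₁)=(0.000156, -0.000318), Y(Ω₂)=(-0.044000, 0.092161)
  term(m=+6) = (-0.000005, -0.000009)   from Y*(Ω₁)=(0.000023, -0.000002), Y(Ω₂)=(-0.172488, -0.399078)
  term(m=+7) = (0.000000, 0.000000)   from Y*(Ω₁)=(0.000001, 0.000001), Y(Ω₂)=(0.322797, 0.103200)
Total Σ_m = (0.341691, 0.000000). Multiply by 0.837758: (0.286255, 0.000000). P_7(cos γ) = 0.286255

0.286255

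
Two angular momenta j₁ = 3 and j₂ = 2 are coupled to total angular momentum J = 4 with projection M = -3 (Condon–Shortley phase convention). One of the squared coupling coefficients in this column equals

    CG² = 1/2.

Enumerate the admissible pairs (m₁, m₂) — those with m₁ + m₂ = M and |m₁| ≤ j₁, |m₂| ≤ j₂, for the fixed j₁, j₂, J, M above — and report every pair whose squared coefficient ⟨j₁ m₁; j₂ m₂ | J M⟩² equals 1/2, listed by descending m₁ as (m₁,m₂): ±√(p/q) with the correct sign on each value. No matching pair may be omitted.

Admissible pairs with m₁+m₂ = M = -3: (-3,0), (-2,-1), (-1,-2)
  (m₁,m₂)=(-1,-2): CG² = 1/2, CG = +√(1/2)   ← matches the target
  (m₁,m₂)=(-2,-1): CG² = 1/20, CG = −√(1/20)
  (m₁,m₂)=(-3,0): CG² = 9/20, CG = −√(9/20)
Pairs with CG² = 1/2: (-1,-2): +√(1/2)

(-1,-2): +√(1/2)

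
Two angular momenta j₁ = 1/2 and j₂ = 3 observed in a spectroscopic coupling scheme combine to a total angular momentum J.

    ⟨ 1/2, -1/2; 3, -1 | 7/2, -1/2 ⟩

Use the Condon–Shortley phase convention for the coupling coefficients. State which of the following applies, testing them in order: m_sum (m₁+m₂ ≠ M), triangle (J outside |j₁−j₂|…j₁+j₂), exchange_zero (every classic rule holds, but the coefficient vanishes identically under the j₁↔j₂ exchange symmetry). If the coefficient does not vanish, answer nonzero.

m-sum: m₁+m₂ = -1/2+(-1) = -3/2, M = -1/2  ✗ ⇒ coefficient is 0

m_sum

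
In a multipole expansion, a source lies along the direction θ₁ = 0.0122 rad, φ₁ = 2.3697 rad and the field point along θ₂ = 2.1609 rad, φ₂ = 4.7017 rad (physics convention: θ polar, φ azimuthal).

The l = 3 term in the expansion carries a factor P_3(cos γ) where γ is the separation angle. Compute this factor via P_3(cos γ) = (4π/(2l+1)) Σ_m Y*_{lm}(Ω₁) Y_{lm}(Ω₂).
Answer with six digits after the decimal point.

Summing Y*_{l m}(θ₁,φ₁)·Y_{l m}(θ₂,φ₂) over m ∈ [−3, 3]; prefactor 4π/(2·3+1) = 1.795196:
  [-3]  conj(Y_{3,-3})(Ω₁) = 0.00000 + 0.00000j ; Y_{3,-3}(Ω₂) = 0.00767 - 0.23920j ; Δ = 0.00000 - 0.00000j
  [-2]  conj(Y_{3,-2})(Ω₁) = 0.00000 - 0.00015j ; Y_{3,-2}(Ω₂) = 0.39251 + 0.00839j ; Δ = 0.00000 - 0.00006j
  [-1]  conj(Y_{3,-1})(Ω₁) = -0.01130 + 0.01100j ; Y_{3,-1}(Ω₂) = -0.00157 + 0.14719j ; Δ = -0.00160 - 0.00168j
  [+0]  conj(Y_{3,0})(Ω₁) = 0.74602 + 0.00000j ; Y_{3,0}(Ω₂) = 0.30148 + 0.00000j ; Δ = 0.22491 + 0.00000j
  [+1]  conj(Y_{3,1})(Ω₁) = 0.01130 + 0.01100j ; Y_{3,1}(Ω₂) = 0.00157 + 0.14719j ; Δ = -0.00160 + 0.00168j
  [+2]  conj(Y_{3,2})(Ω₁) = 0.00000 + 0.00015j ; Y_{3,2}(Ω₂) = 0.39251 - 0.00839j ; Δ = 0.00000 + 0.00006j
  [+3]  conj(Y_{3,3})(Ω₁) = -0.00000 + 0.00000j ; Y_{3,3}(Ω₂) = -0.00767 - 0.23920j ; Δ = 0.00000 + 0.00000j
Σ over m = 0.22171 - 0.00000j; ×(4π/7) → 0.39802 - 0.00000j. Real part: 0.398016

0.398016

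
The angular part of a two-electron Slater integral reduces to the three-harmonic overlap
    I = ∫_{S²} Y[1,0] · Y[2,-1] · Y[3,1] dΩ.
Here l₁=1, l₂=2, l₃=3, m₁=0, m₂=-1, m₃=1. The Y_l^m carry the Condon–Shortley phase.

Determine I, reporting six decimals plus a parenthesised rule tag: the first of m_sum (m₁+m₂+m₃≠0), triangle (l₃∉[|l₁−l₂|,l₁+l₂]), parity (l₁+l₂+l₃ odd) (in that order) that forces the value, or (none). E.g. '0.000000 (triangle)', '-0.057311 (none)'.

-0.233597 (none)

Rules hold: Σm=0, L=6 even, 1≤3≤3.
N = 3·5·7 = 105
Δ = 0!·2!·4!/7! = 1/105
Racah Σ t=0..0: t=0:+1/4 = 1/4
⇒ 3j(1 2 3; 0 0 0)² = 3/35, sgn -1
Racah Σ t=0..0: t=0:+1/6 = 1/6
⇒ 3j(1 2 3; 0 -1 1)² = 8/105, sgn +1
4πI² = N·(3j₀)²·(3jₘ)² = 24/35
I = -1·√(0.685714/4π) = -0.23359668
No selection rule forces the value: the integral is nonzero (none).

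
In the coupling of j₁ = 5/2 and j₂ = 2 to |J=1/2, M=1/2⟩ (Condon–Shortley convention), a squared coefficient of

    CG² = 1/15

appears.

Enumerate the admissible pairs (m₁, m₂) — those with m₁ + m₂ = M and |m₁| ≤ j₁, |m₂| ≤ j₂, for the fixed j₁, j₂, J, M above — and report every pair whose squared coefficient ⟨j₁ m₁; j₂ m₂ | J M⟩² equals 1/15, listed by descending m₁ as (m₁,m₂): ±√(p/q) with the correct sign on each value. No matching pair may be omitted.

Admissible pairs with m₁+m₂ = M = 1/2: (-3/2,2), (-1/2,1), (1/2,0), (3/2,-1), (5/2,-2)
  (m₁,m₂)=(5/2,-2): CG² = 1/3, CG = +√(1/3)
  (m₁,m₂)=(3/2,-1): CG² = 4/15, CG = −√(4/15)
  (m₁,m₂)=(1/2,0): CG² = 1/5, CG = +√(1/5)
  (m₁,m₂)=(-1/2,1): CG² = 2/15, CG = −√(2/15)
  (m₁,m₂)=(-3/2,2): CG² = 1/15, CG = +√(1/15)   ← matches the target
Pairs with CG² = 1/15: (-3/2,2): +√(1/15)

(-3/2,2): +√(1/15)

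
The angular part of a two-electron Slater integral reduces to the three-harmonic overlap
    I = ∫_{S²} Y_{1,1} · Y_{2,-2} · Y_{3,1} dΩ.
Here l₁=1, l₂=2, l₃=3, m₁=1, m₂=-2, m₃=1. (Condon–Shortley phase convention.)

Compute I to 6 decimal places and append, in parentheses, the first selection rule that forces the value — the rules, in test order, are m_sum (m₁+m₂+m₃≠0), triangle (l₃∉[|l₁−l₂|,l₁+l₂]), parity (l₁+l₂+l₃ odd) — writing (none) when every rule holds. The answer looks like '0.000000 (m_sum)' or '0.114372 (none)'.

-0.082589 (none)

Rules hold: Σm=0, L=6 even, 1≤3≤3.
N = 3·5·7 = 105
Δ = 0!·2!·4!/7! = 1/105
Racah Σ t=0..0: t=0:+1/4 = 1/4
⇒ 3j(1 2 3; 0 0 0)² = 3/35, sgn -1
Racah Σ t=0..0: t=0:+1/48 = 1/48
⇒ 3j(1 2 3; 1 -2 1)² = 1/105, sgn +1
4πI² = N·(3j₀)²·(3jₘ)² = 3/35
I = -1·√(0.0857143/4π) = -0.08258890
No selection rule forces the value: the integral is nonzero (none).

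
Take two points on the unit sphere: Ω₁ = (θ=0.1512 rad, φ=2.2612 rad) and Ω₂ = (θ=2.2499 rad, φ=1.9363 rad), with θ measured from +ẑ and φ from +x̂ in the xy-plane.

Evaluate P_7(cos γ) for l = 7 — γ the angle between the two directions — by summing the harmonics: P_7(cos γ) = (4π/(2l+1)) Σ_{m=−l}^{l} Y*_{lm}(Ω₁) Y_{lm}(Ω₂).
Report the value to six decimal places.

-0.241905

Addition theorem: P_7(cos γ) = (4π/15) Σ_m Y*_{lm}(Ω₁) Y_{lm}(Ω₂), m = −7…7:
  m=-7: Y*=-0.00000 - 0.00000j  Y=0.04756 - 0.07210j  product -0.00000 + 0.00000j
  m=-6: Y*=0.00001 + 0.00002j  Y=-0.15205 - 0.21198j  product 0.00000 - 0.00001j
  m=-5: Y*=0.00010 - 0.00032j  Y=-0.41801 + 0.10973j  product -0.00001 + 0.00014j
  m=-4: Y*=-0.00337 + 0.00134j  Y=-0.03905 + 0.35758j  product -0.00035 - 0.00126j
  m=-3: Y*=0.02491 + 0.01362j  Y=-0.03625 - 0.01861j  product -0.00065 - 0.00096j
  m=-2: Y*=-0.02921 - 0.15190j  Y=-0.27200 + 0.24391j  product 0.04500 + 0.03419j
  m=-1: Y*=-0.33455 + 0.40502j  Y=0.04336 + 0.11330j  product -0.06039 - 0.02034j
  m=+0: Y*=0.76957 + 0.00000j  Y=-0.33259 + 0.00000j  product -0.25595 + 0.00000j
  m=+1: Y*=0.33455 + 0.40502j  Y=-0.04336 + 0.11330j  product -0.06039 + 0.02034j
  m=+2: Y*=-0.02921 + 0.15190j  Y=-0.27200 - 0.24391j  product 0.04500 - 0.03419j
  m=+3: Y*=-0.02491 + 0.01362j  Y=0.03625 - 0.01861j  product -0.00065 + 0.00096j
  m=+4: Y*=-0.00337 - 0.00134j  Y=-0.03905 - 0.35758j  product -0.00035 + 0.00126j
  m=+5: Y*=-0.00010 - 0.00032j  Y=0.41801 + 0.10973j  product -0.00001 - 0.00014j
  m=+6: Y*=0.00001 - 0.00002j  Y=-0.15205 + 0.21198j  product 0.00000 + 0.00001j
  m=+7: Y*=0.00000 - 0.00000j  Y=-0.04756 - 0.07210j  product -0.00000 - 0.00000j
Total Σ_m = -0.28875 + 0.00000j. Multiply by 0.837758: -0.24190 + 0.00000j. P_7(cos γ) = -0.241905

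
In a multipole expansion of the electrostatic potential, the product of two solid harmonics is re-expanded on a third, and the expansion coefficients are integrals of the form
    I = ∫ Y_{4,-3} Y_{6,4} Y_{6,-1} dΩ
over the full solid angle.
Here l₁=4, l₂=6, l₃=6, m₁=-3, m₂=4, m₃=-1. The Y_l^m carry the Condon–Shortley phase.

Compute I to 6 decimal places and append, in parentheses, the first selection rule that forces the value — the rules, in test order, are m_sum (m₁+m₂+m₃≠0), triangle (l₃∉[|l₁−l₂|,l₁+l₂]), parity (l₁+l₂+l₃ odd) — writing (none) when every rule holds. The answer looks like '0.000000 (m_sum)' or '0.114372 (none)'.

Rules hold: Σm=0, L=16 even, 2≤6≤10.
N = 9·13·13 = 1521
Δ = 4!·4!·8!/17! = 1/15315300
Racah Σ t=0..4: t=0:+1/829440 t=1:−1/25920 t=2:+1/9216 t=3:−1/25920 t=4:+1/829440 = 7/207360
⇒ 3j(4 6 6; 0 0 0)² = 28/2431, sgn +1
Racah Σ t=3..4: t=3:−1/725760 t=4:+1/207360 = 1/290304
⇒ 3j(4 6 6; -3 4 -1)² = 125/7293, sgn -1
4πI² = N·(3j₀)²·(3jₘ)² = 10500/34969
I = -1·√(0.300266/4π) = -0.15457815
No selection rule forces the value: the integral is nonzero (none).

-0.154578 (none)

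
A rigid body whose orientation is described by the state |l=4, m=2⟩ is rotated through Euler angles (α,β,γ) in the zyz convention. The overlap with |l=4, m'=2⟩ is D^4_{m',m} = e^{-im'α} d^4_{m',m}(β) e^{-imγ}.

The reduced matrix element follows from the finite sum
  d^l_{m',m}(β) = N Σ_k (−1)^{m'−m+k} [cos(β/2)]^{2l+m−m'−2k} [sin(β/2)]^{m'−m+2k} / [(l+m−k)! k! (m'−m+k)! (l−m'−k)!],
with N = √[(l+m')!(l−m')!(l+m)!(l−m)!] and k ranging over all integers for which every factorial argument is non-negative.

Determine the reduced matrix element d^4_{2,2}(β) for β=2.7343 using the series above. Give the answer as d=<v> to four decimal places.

d^4_{2,2}(β=2.7343) via the finite sum:
c=cos(2.734300/2)=0.202242, s=sin(2.734300/2)=0.979336; N=√[720·2·720·2]=1440.000000
k∈{0,1,2} keeps every argument non-negative
  k=0: (−1)^0·1440.0000/(1440)·0.2022^8·0.9793^0 = +0.000003
  k=1: (−1)^1·1440.0000/(120)·0.2022^6·0.9793^2 = -0.000788
  k=2: (−1)^2·1440.0000/(96)·0.2022^4·0.9793^4 = +0.023083
d^4_{2,2}(2.7343) = +0.000003 -0.000788 +0.023083 = +0.022299

d=0.0223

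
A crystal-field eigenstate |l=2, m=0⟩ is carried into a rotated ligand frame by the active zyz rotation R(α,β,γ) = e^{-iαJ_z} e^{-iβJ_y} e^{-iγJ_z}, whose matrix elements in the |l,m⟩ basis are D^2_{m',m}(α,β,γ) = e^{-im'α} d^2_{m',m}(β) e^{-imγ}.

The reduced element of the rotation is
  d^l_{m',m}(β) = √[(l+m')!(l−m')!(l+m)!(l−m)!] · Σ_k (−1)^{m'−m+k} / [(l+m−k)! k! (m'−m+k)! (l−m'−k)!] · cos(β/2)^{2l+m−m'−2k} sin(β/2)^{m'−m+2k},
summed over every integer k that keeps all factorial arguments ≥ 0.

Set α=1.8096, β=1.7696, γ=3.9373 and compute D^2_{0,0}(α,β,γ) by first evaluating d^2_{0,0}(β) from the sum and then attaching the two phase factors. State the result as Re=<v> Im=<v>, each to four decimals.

Re=-0.4415 Im=0.0000

Split into d^2_{0,0}(β=1.7696) × two z-phases.
c=cos(1.769600/2)=0.633444, s=sin(1.769600/2)=0.773788; N=√[2·2·2·2]=4.000000
The bounds max(0,m−m')=0 and min(l+m,l−m')=2 give 3 terms
  k=0: (−1)^0·4.0000/(4)·0.6334^4·0.7738^0 = +0.161003
  k=1: (−1)^1·4.0000/(1)·0.6334^2·0.7738^2 = -0.960995
  k=2: (−1)^2·4.0000/(4)·0.6334^0·0.7738^4 = +0.358500
d^2_{0,0}(1.7696) = +0.161003 -0.960995 +0.358500 = -0.441493
Attach z-rotation phases: D = e^{-i(0)(1.8096)}·(-0.441493)·e^{-i(0)(3.9373)} = -0.441493+0.000000i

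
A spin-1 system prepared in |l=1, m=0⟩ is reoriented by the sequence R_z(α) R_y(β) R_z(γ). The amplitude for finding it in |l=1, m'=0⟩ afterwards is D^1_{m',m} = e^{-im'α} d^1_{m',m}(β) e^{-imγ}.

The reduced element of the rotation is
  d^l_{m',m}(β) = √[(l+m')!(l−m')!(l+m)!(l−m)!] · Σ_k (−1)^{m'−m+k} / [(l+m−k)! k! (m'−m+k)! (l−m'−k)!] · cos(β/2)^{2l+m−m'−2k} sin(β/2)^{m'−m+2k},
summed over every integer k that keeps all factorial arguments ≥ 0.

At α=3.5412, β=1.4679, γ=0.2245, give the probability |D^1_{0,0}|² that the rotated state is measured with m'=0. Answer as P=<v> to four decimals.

P=0.0106

Split into d^1_{0,0}(β=1.4679) × two z-phases.
Half-angle: c=0.742534, s=0.669808. N=√(1·1·1·1)=1.000000
k: max(0,(0)−(0))=0 … min(1+(0),1−(0))=1
  k=0: (−1)^0·1.0000/(1)·0.7425^2·0.6698^0 = +0.551357
  k=1: (−1)^1·1.0000/(1)·0.7425^0·0.6698^2 = -0.448643
d^1_{0,0}(1.4679) = +0.551357 -0.448643 = +0.102715
|D^1_{0,0}|² = |d^1_{0,0}(β)|² = (+0.102715)² = 0.010550 (the z-rotation phases have unit modulus)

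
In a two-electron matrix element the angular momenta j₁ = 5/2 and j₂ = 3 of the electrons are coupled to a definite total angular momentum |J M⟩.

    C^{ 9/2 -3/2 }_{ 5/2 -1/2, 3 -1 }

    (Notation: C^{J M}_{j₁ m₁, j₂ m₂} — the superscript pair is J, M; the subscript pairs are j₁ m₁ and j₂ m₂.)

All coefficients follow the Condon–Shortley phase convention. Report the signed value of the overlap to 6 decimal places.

√[10·1!4!5!/11! · 2!3!2!4!3!6!] = √(138240/77)
  +(−1)^0/∏(0,1,3,2,1,3)! = 1/72  (running 1/72)
  +(−1)^1/∏(1,0,2,1,2,4)! = -1/96  (running 1/288)
⟨..|..⟩ = √(138240/77)·(1/288) = +0.147122

+0.147122  (= +√(5/231))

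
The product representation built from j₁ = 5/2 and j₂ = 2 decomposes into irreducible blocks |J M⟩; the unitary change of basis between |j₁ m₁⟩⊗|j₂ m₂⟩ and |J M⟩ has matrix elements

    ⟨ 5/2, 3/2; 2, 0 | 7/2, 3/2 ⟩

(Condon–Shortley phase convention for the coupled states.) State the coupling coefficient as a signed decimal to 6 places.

√[8·1!4!3!/9! · 4!1!2!2!5!2!] = √(512/7)
  +(−1)^0/∏(0,1,1,2,3,1)! = 1/12  (running 1/12)
  +(−1)^1/∏(1,0,0,1,4,2)! = -1/48  (running 1/16)
⟨..|..⟩ = √(512/7)·(1/16) = +0.534522

+0.534522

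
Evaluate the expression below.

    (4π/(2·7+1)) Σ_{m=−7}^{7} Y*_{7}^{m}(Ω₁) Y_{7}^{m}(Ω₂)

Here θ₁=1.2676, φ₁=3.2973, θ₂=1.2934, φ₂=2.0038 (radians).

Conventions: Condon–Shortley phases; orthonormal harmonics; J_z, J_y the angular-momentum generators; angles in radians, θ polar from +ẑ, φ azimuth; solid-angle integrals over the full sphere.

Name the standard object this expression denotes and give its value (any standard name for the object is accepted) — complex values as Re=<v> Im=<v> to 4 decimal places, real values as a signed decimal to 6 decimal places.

This sum is the spherical-harmonic addition theorem: it equals the Legendre polynomial P_l(cos γ) of the angle γ between the two directions.
Expand P_7 via completeness: Σ_{m} conj(Y_{7,m}) at Ω₁ times Y_{7,m} at Ω₂ —
  m=-7: Y*=(-0.166807, -0.319747)  Y=(0.042000, -0.378310)  product (-0.127969, 0.049676)
  m=-6: Y*=(0.250936, 0.339471)  Y=(0.347075, 0.209735)  product (0.015895, 0.170452)
  m=-5: Y*=(-0.032866, -0.032418)  Y=(0.006271, -0.004237)  product (-0.000343, -0.000064)
  m=-4: Y*=(-0.271843, -0.195235)  Y=(0.055897, 0.343705)  product (0.051908, -0.104347)
  m=-3: Y*=(0.150033, 0.075669)  Y=(-0.108598, -0.030264)  product (-0.014003, -0.012758)
  m=-2: Y*=(0.256403, 0.082533)  Y=(-0.193988, 0.228084)  product (-0.068563, 0.042471)
  m=-1: Y*=(-0.205049, -0.032188)  Y=(-0.064991, -0.140593)  product (0.008801, 0.030921)
  m=+0: Y*=(-0.247151, -0.000000)  Y=(-0.282240, 0.000000)  product (0.069756, 0.000000)
  m=+1: Y*=(0.205049, -0.032188)  Y=(0.064991, -0.140593)  product (0.008801, -0.030921)
  m=+2: Y*=(0.256403, -0.082533)  Y=(-0.193988, -0.228084)  product (-0.068563, -0.042471)
  m=+3: Y*=(-0.150033, 0.075669)  Y=(0.108598, -0.030264)  product (-0.014003, 0.012758)
  m=+4: Y*=(-0.271843, 0.195235)  Y=(0.055897, -0.343705)  product (0.051908, 0.104347)
  m=+5: Y*=(0.032866, -0.032418)  Y=(-0.006271, -0.004237)  product (-0.000343, 0.000064)
  m=+6: Y*=(0.250936, -0.339471)  Y=(0.347075, -0.209735)  product (0.015895, -0.170452)
  m=+7: Y*=(0.166807, -0.319747)  Y=(-0.042000, -0.378310)  product (-0.127969, -0.049676)
Total Σ_m = (-0.198796, 0.000000). Multiply by 0.837758: (-0.166543, 0.000000). P_7(cos γ) = -0.166543

Legendre polynomial (addition theorem), -0.166543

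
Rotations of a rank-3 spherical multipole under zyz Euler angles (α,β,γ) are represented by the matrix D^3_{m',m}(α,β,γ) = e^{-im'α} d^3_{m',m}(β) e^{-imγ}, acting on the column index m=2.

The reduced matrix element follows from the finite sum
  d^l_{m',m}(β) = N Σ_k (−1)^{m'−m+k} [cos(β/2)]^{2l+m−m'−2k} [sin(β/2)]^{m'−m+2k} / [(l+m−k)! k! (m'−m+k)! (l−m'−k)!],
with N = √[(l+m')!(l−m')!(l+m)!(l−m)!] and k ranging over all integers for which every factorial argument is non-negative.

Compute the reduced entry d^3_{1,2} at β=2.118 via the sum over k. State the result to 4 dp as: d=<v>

d=-0.4147

d^3_{1,2}(β=2.1180) via the finite sum:
Half-angle: c=0.489744, s=0.871866. N=√(24·2·120·1)=75.894664
k∈{1,2} keeps every argument non-negative
  k=1: (−1)^0·75.8947/(24)·0.4897^5·0.8719^1 = +0.077678
  k=2: (−1)^1·75.8947/(12)·0.4897^3·0.8719^3 = -0.492365
d^3_{1,2}(2.1180) = +0.077678 -0.492365 = -0.414688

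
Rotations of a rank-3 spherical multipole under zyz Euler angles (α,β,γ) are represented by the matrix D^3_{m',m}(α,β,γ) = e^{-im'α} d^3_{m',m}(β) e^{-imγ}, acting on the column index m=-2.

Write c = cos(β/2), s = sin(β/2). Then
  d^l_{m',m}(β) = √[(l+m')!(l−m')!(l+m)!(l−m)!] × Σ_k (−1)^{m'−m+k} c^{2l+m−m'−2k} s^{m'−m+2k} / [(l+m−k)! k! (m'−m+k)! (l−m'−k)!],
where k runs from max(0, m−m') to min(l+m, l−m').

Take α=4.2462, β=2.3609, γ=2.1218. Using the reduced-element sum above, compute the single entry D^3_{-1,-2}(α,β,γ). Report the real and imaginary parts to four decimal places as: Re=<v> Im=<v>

Re=-0.1498 Im=0.2030

D^3_{-1,-2}(4.2462,2.3609,2.1218) = e^{-i·-1·4.2462}·d^3_{-1,-2}(2.3609)·e^{-i·-2·2.1218}. Compute d first:
With c≡cos(β/2)=0.380509 and s≡sin(β/2)=0.924777, N=[2·24·1·120]^{1/2}=75.894664
Admissible k: 0..1 (factorial args all ≥0)
  k=0: (−1)^1·75.8947/(24)·0.3805^5·0.9248^1 = -0.023327
  k=1: (−1)^2·75.8947/(12)·0.3805^3·0.9248^3 = +0.275572
d^3_{-1,-2}(2.3609) = -0.023327 +0.275572 = +0.252245
Attach z-rotation phases: D = e^{-i(-1)(4.2462)}·(+0.252245)·e^{-i(-2)(2.1218)} = -0.149792+0.202953i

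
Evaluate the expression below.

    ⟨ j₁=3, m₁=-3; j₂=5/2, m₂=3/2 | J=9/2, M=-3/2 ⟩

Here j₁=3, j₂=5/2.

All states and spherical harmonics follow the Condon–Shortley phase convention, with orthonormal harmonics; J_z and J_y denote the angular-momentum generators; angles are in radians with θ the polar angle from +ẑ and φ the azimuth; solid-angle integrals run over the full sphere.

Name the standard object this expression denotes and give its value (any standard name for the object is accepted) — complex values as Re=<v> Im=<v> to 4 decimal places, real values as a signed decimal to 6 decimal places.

This is a Clebsch–Gordan (vector-coupling) coefficient.
triangle: 1!·5!·4!/11! = 2880/39916800
(j±m)!: 0!·6!·4!·1!·3!·6! = 74649600
prefactor² = (2J+1)·Δ·N² = 4147200/77
  k=1: −1/(1!·0!·5!·3!·0!·1!) = -1/720
Σ = -1/720  ⇒  CG² = 4147200/77·(-1/720)² = 8/77
CG = −√(8/77) = -0.322329

Clebsch–Gordan coefficient, −√(8/77) ≈ -0.322329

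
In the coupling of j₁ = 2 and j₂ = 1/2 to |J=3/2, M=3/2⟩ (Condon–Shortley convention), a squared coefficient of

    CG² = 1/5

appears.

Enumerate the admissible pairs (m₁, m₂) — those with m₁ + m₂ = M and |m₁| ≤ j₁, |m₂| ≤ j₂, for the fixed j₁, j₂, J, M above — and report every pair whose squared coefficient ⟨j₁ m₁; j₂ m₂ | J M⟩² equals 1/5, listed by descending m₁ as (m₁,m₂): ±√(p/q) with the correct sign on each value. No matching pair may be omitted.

(1,1/2): −√(1/5)

Admissible pairs with m₁+m₂ = M = 3/2: (1,1/2), (2,-1/2)
  (m₁,m₂)=(2,-1/2): CG² = 4/5, CG = +√(4/5)
  (m₁,m₂)=(1,1/2): CG² = 1/5, CG = −√(1/5)   ← matches the target
Pairs with CG² = 1/5: (1,1/2): −√(1/5)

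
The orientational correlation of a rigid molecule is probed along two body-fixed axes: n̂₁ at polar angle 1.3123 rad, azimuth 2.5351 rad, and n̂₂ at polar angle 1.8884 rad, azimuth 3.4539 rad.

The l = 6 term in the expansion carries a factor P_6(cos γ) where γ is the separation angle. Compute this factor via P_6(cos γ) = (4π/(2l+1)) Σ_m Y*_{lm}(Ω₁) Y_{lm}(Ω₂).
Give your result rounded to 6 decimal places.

0.331441

Summing Y*_{l m}(θ₁,φ₁)·Y_{l m}(θ₂,φ₂) over m ∈ [−6, 6]; prefactor 4π/(2·6+1) = 0.966644:
  m=-6: Y*=-0.346647+0.188189i  Y=-0.105967-0.338900i  product +0.100511+0.097537i
  m=-5: Y*=+0.359135+0.039348i  Y=+0.003744-0.404335i  product +0.017255-0.145063i
  m=-4: Y*=+0.066144+0.057502i  Y=+0.006684-0.020065i  product +0.001596-0.000943i
  m=-3: Y*=-0.084479-0.332674i  Y=-0.199069+0.270818i  product +0.106911+0.043347i
  m=-2: Y*=-0.003764+0.010066i  Y=-0.105290+0.075904i  product -0.000368-0.001346i
  m=-1: Y*=-0.266069+0.184575i  Y=+0.277759-0.089681i  product -0.057350+0.075129i
  m=+0: Y*=+0.036912-0.000000i  Y=+0.156280+0.000000i  product +0.005769+0.000000i
  m=+1: Y*=+0.266069+0.184575i  Y=-0.277759-0.089681i  product -0.057350-0.075129i
  m=+2: Y*=-0.003764-0.010066i  Y=-0.105290-0.075904i  product -0.000368+0.001346i
  m=+3: Y*=+0.084479-0.332674i  Y=+0.199069+0.270818i  product +0.106911-0.043347i
  m=+4: Y*=+0.066144-0.057502i  Y=+0.006684+0.020065i  product +0.001596+0.000943i
  m=+5: Y*=-0.359135+0.039348i  Y=-0.003744-0.404335i  product +0.017255+0.145063i
  m=+6: Y*=-0.346647-0.188189i  Y=-0.105967+0.338900i  product +0.100511-0.097537i
Total Σ_m = +0.342878+0.000000i. Multiply by 0.966644: +0.331441+0.000000i. P_6(cos γ) = 0.331441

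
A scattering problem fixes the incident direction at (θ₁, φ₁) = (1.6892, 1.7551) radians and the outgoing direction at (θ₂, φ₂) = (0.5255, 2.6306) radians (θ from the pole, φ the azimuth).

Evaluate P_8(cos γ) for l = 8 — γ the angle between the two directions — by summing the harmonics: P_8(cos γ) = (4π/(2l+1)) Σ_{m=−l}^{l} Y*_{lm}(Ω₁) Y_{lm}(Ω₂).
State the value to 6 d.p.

Addition theorem: P_8(cos γ) = (4π/17) Σ_m Y*_{lm}(Ω₁) Y_{lm}(Ω₂), m = −8…8:
  [-8]  conj(Y_{8,-8})(Ω₁) = +0.046883+0.484996i ; Y_{8,-8}(Ω₂) = -0.001208-0.001677i ; Δ = +0.000757-0.000665i
  [-7]  conj(Y_{8,-7})(Ω₁) = -0.222784+0.064224i ; Y_{8,-7}(Ω₂) = +0.012928+0.006013i ; Δ = -0.003266-0.000509i
  [-6]  conj(Y_{8,-6})(Ω₁) = +0.127947+0.255048i ; Y_{8,-6}(Ω₂) = -0.061162+0.004635i ; Δ = -0.009008-0.015006i
  [-5]  conj(Y_{8,-5})(Ω₁) = -0.206145+0.156478i ; Y_{8,-5}(Ω₂) = +0.153076-0.101747i ; Δ = -0.015635+0.044928i
  [-4]  conj(Y_{8,-4})(Ω₁) = +0.158246+0.143687i ; Y_{8,-4}(Ω₂) = -0.175191+0.342192i ; Δ = -0.076892+0.028978i
  [-3]  conj(Y_{8,-3})(Ω₁) = -0.140323+0.227385i ; Y_{8,-3}(Ω₂) = -0.019418-0.513200i ; Δ = +0.119419+0.067599i
  [-2]  conj(Y_{8,-2})(Ω₁) = +0.168212+0.064974i ; Y_{8,-2}(Ω₂) = +0.150003+0.245315i ; Δ = +0.009293+0.051011i
  [-1]  conj(Y_{8,-1})(Ω₁) = -0.049427+0.265139i ; Y_{8,-1}(Ω₂) = +0.228194+0.127940i ; Δ = -0.045201+0.054179i
  [+0]  conj(Y_{8,0})(Ω₁) = +0.170240-0.000000i ; Y_{8,0}(Ω₂) = -0.389856+0.000000i ; Δ = -0.066369+0.000000i
  [+1]  conj(Y_{8,1})(Ω₁) = +0.049427+0.265139i ; Y_{8,1}(Ω₂) = -0.228194+0.127940i ; Δ = -0.045201-0.054179i
  [+2]  conj(Y_{8,2})(Ω₁) = +0.168212-0.064974i ; Y_{8,2}(Ω₂) = +0.150003-0.245315i ; Δ = +0.009293-0.051011i
  [+3]  conj(Y_{8,3})(Ω₁) = +0.140323+0.227385i ; Y_{8,3}(Ω₂) = +0.019418-0.513200i ; Δ = +0.119419-0.067599i
  [+4]  conj(Y_{8,4})(Ω₁) = +0.158246-0.143687i ; Y_{8,4}(Ω₂) = -0.175191-0.342192i ; Δ = -0.076892-0.028978i
  [+5]  conj(Y_{8,5})(Ω₁) = +0.206145+0.156478i ; Y_{8,5}(Ω₂) = -0.153076-0.101747i ; Δ = -0.015635-0.044928i
  [+6]  conj(Y_{8,6})(Ω₁) = +0.127947-0.255048i ; Y_{8,6}(Ω₂) = -0.061162-0.004635i ; Δ = -0.009008+0.015006i
  [+7]  conj(Y_{8,7})(Ω₁) = +0.222784+0.064224i ; Y_{8,7}(Ω₂) = -0.012928+0.006013i ; Δ = -0.003266+0.000509i
  [+8]  conj(Y_{8,8})(Ω₁) = +0.046883-0.484996i ; Y_{8,8}(Ω₂) = -0.001208+0.001677i ; Δ = +0.000757+0.000665i
Total Σ_m = -0.107434+0.000000i. Multiply by 0.739198: -0.079415+0.000000i. P_8(cos γ) = -0.079415

-0.079415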